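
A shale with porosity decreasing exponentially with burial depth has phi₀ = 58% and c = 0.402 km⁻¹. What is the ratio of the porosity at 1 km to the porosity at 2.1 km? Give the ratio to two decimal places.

1.56

phi(d₁)/phi(d₂) = e^(−c·d₁)/e^(−c·d₂) = e^{c(d₂−d₁)}
= exp(0.402 × 1.1) = exp(0.4422) = 1.5561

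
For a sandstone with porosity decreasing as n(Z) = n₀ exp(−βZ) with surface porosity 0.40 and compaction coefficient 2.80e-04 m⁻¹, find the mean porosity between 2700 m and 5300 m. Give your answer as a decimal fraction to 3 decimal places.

0.133

Working in km (1 km = 1000 m; β in km⁻¹ = β in m⁻¹ × 1000):
⟨n⟩ = (1/(Z₂−Z₁)) ∫ n₀ e^(−βZ) dZ = n₀·(e^(−β·Z₁) − e^(−β·Z₂)) / (β·(Z₂−Z₁))
e^(−0.28×2.7) = 0.4695; e^(−0.28×5.3) = 0.2267
⟨n⟩ = 0.4 × (0.4695 − 0.2267) / (0.28 × 2.6) = 0.4 × 0.3335 = 0.1334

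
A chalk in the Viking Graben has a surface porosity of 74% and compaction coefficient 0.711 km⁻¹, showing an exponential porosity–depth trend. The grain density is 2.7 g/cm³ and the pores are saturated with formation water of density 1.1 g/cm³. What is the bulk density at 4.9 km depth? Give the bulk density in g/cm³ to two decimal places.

2.66 g/cm³

Porosity at depth: φ = 0.74·exp(−0.711×4.9) = 0.74×0.0307 = 0.0227
Bulk density: ρ_b = (1−φ)ρ_g + φ·ρ_f = 0.9773×2.7 + 0.0227×1.1
       = 2.639 + 0.025 = 2.664 g/cm³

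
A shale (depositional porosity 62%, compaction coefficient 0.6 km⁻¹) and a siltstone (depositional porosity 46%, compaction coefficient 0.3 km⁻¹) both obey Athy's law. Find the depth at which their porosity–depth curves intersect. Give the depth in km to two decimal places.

Set n₀ₐ e^(−kₐZ) = n₀ᵦ e^(−kᵦZ) ⇒ ln(n₀ₐ/n₀ᵦ) = (kₐ − kᵦ)·Z
Z = ln(0.62/0.46) / (0.6 − 0.3) = 0.2985 / 0.3 = 0.995 km

0.99 km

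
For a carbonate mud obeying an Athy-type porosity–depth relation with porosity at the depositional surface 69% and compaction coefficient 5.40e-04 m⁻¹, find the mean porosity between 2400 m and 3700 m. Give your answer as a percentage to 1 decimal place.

13.6%

Working in km (1 km = 1000 m; β in km⁻¹ = β in m⁻¹ × 1000):
⟨phi⟩ = (1/(d₂−d₁)) ∫ phi₀ e^(−βd) dd = phi₀·(e^(−β·d₁) − e^(−β·d₂)) / (β·(d₂−d₁))
e^(−0.54×2.4) = 0.2736; e^(−0.54×3.7) = 0.1356
⟨phi⟩ = 0.69 × (0.2736 − 0.1356) / (0.54 × 1.3) = 0.69 × 0.1966 = 0.1357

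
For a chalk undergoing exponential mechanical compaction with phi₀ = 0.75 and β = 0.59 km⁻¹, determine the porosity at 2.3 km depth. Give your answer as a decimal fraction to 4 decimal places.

phi = phi₀·exp(−β·Z) = 0.75 × exp(−0.59 × 2.3) = 0.75 × exp(−1.357)
  = 0.75 × 0.2574 = 0.1931

0.1931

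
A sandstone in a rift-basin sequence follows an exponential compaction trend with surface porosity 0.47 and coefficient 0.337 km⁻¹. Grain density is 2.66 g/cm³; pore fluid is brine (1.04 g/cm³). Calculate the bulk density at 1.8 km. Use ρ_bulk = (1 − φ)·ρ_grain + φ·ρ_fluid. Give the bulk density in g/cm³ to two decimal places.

Porosity at depth: φ = 0.47·exp(−0.337×1.8) = 0.47×0.5452 = 0.2562
Bulk density: ρ_b = (1−φ)ρ_g + φ·ρ_f = 0.7438×2.66 + 0.2562×1.04
       = 1.978 + 0.266 = 2.245 g/cm³

2.24 g/cm³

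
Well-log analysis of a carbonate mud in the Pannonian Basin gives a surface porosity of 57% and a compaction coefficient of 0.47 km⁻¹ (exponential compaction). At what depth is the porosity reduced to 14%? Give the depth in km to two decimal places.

Invert Athy's law: Z = ln(n₀/n) / β
Z = ln(0.57/0.14) / 0.47 = ln(4.071) / 0.47 = 1.4040 / 0.47 = 2.987 km

2.99 km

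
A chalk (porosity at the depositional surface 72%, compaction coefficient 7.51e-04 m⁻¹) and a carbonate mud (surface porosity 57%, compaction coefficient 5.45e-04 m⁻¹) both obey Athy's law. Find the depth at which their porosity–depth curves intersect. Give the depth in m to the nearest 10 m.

1130 m

Working in km (1 km = 1000 m; c in km⁻¹ = c in m⁻¹ × 1000):
Set φ₀ₐ e^(−cₐz) = φ₀ᵦ e^(−cᵦz) ⇒ ln(φ₀ₐ/φ₀ᵦ) = (cₐ − cᵦ)·z
z = ln(0.72/0.57) / (0.751 − 0.545) = 0.2336 / 0.206 = 1.134 km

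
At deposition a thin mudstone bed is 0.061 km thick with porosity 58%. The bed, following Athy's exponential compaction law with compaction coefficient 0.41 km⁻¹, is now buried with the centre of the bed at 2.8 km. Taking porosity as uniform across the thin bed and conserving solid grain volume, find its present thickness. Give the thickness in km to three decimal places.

Porosity at 2.8 km: φ = 0.58·exp(−0.41×2.8) = 0.1840
Solid-volume conservation: h(1−φ) = h₀(1−φ₀) ⇒ h = h₀·(1−φ₀)/(1−φ)
h = 0.061 × (1 − 0.58)/(1 − 0.1840) = 0.061 × 0.5147 = 0.0314 km

0.031 km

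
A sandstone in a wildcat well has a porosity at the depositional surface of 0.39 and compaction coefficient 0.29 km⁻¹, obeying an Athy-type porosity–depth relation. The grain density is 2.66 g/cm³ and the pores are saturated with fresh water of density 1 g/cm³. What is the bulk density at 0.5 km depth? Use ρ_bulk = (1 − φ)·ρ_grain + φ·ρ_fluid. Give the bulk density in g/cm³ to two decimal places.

2.10 g/cm³

Porosity at depth: phi = 0.39·exp(−0.29×0.5) = 0.39×0.8650 = 0.3374
Bulk density: ρ_b = (1−phi)ρ_g + phi·ρ_f = 0.6626×2.66 + 0.3374×1
       = 1.763 + 0.337 = 2.100 g/cm³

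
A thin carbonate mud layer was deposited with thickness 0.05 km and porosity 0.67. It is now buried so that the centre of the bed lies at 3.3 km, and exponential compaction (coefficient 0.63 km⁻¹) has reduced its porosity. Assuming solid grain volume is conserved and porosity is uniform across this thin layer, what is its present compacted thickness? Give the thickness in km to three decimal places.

Porosity at 3.3 km: φ = 0.67·exp(−0.63×3.3) = 0.0838
Solid-volume conservation: h(1−φ) = h₀(1−φ₀) ⇒ h = h₀·(1−φ₀)/(1−φ)
h = 0.05 × (1 − 0.67)/(1 − 0.0838) = 0.05 × 0.3602 = 0.0180 km

0.018 km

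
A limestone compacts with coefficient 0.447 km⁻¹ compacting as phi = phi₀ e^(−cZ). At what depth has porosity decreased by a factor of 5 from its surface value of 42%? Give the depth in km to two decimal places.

phi/phi₀ = 1/5 ⇒ exp(−c·Z) = 1/5 ⇒ Z = ln(5) / c
Z = 1.6094 / 0.447 = 3.601 km

3.60 km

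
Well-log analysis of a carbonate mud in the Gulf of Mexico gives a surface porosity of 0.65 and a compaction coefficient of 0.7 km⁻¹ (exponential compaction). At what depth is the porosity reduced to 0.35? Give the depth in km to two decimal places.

0.88 km

Invert Athy's law: d = ln(phi₀/phi) / c
d = ln(0.65/0.35) / 0.7 = ln(1.857) / 0.7 = 0.6190 / 0.7 = 0.884 km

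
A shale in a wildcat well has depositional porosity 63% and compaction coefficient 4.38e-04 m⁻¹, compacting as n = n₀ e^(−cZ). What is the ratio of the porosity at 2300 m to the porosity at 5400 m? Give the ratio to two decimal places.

3.89

Working in km (1 km = 1000 m; c in km⁻¹ = c in m⁻¹ × 1000):
n(Z₁)/n(Z₂) = e^(−c·Z₁)/e^(−c·Z₂) = e^{c(Z₂−Z₁)}
= exp(0.438 × 3.1) = exp(1.358) = 3.8876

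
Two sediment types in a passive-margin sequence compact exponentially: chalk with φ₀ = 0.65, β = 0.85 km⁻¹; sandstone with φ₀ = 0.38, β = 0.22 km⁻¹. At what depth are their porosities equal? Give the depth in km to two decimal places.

Set φ₀ₐ e^(−βₐZ) = φ₀ᵦ e^(−βᵦZ) ⇒ ln(φ₀ₐ/φ₀ᵦ) = (βₐ − βᵦ)·Z
Z = ln(0.65/0.38) / (0.85 − 0.22) = 0.5368 / 0.63 = 0.852 km

0.85 km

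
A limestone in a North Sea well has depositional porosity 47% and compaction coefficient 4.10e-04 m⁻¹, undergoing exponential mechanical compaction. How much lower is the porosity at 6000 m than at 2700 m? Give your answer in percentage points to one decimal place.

11.5 percentage points

Working in km (1 km = 1000 m; k in km⁻¹ = k in m⁻¹ × 1000):
φ(2.7) = 0.47·e^(−0.41×2.7) = 0.1554
φ(6) = 0.47·e^(−0.41×6) = 0.0402
Δφ = 0.1554 − 0.0402 = 0.1152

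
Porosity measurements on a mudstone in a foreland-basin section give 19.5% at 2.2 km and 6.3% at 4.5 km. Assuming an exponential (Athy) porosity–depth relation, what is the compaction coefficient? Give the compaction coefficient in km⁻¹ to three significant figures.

Athy: phi(z) = phi₀ e^(−kz) ⇒ phi₁/phi₂ = e^{k(z₂−z₁)} ⇒ k = ln(phi₁/phi₂)/(z₂−z₁)
k = ln(0.195/0.063) / (4.5 − 2.2) = ln(3.095) / 2.3 = 1.1299 / 2.3 = 0.4912 km⁻¹

0.491 km⁻¹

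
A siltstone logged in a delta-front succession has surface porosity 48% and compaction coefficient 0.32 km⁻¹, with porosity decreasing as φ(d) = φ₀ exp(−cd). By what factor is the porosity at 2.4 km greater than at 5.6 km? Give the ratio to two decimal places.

φ(d₁)/φ(d₂) = e^(−c·d₁)/e^(−c·d₂) = e^{c(d₂−d₁)}
= exp(0.32 × 3.2) = exp(1.024) = 2.7843

2.78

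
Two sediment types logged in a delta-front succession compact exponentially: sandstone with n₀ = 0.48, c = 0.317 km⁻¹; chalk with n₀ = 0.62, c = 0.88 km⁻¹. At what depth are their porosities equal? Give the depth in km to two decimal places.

Set n₀ₐ e^(−cₐd) = n₀ᵦ e^(−cᵦd) ⇒ ln(n₀ₐ/n₀ᵦ) = (cₐ − cᵦ)·d
d = ln(0.48/0.62) / (0.317 − 0.88) = -0.2559 / -0.563 = 0.455 km

0.45 km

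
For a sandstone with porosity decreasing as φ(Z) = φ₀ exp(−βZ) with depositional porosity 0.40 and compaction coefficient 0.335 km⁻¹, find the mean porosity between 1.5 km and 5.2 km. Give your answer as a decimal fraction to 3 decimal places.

⟨φ⟩ = (1/(Z₂−Z₁)) ∫ φ₀ e^(−βZ) dZ = φ₀·(e^(−β·Z₁) − e^(−β·Z₂)) / (β·(Z₂−Z₁))
e^(−0.335×1.5) = 0.6050; e^(−0.335×5.2) = 0.1752
⟨φ⟩ = 0.4 × (0.6050 − 0.1752) / (0.335 × 3.7) = 0.4 × 0.3468 = 0.1387

0.139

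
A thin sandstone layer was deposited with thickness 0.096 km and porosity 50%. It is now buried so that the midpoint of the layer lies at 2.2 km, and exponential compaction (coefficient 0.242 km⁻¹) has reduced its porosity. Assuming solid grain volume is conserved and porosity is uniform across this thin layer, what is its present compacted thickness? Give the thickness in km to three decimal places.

0.068 km

Porosity at 2.2 km: phi = 0.5·exp(−0.242×2.2) = 0.2936
Solid-volume conservation: h(1−phi) = h₀(1−phi₀) ⇒ h = h₀·(1−phi₀)/(1−phi)
h = 0.096 × (1 − 0.5)/(1 − 0.2936) = 0.096 × 0.7078 = 0.0679 km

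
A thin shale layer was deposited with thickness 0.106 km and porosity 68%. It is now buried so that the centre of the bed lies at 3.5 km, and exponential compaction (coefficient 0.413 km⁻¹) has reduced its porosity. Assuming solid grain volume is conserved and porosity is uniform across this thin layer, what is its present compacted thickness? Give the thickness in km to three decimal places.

0.040 km

Porosity at 3.5 km: phi = 0.68·exp(−0.413×3.5) = 0.1602
Solid-volume conservation: h(1−phi) = h₀(1−phi₀) ⇒ h = h₀·(1−phi₀)/(1−phi)
h = 0.106 × (1 − 0.68)/(1 − 0.1602) = 0.106 × 0.3811 = 0.0404 km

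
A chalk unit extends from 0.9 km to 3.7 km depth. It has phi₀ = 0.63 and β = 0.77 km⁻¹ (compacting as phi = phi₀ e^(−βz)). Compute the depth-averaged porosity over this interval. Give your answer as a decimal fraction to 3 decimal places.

⟨phi⟩ = (1/(z₂−z₁)) ∫ phi₀ e^(−βz) dz = phi₀·(e^(−β·z₁) − e^(−β·z₂)) / (β·(z₂−z₁))
e^(−0.77×0.9) = 0.5001; e^(−0.77×3.7) = 0.0579
⟨phi⟩ = 0.63 × (0.5001 − 0.0579) / (0.77 × 2.8) = 0.63 × 0.2051 = 0.1292

0.129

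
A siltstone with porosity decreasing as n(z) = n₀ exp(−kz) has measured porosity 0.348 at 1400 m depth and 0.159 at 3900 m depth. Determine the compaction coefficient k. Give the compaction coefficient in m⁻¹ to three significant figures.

Working in km (1 km = 1000 m; k in km⁻¹ = k in m⁻¹ × 1000):
Athy: n(z) = n₀ e^(−kz) ⇒ n₁/n₂ = e^{k(z₂−z₁)} ⇒ k = ln(n₁/n₂)/(z₂−z₁)
k = ln(0.348/0.159) / (3.9 − 1.4) = ln(2.189) / 2.5 = 0.7833 / 2.5 = 0.3133 km⁻¹

0.000313 m⁻¹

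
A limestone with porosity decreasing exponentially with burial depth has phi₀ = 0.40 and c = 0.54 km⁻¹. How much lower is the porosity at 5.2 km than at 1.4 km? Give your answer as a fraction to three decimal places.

0.164

phi(1.4) = 0.4·e^(−0.54×1.4) = 0.1878
phi(5.2) = 0.4·e^(−0.54×5.2) = 0.0241
Δphi = 0.1878 − 0.0241 = 0.1637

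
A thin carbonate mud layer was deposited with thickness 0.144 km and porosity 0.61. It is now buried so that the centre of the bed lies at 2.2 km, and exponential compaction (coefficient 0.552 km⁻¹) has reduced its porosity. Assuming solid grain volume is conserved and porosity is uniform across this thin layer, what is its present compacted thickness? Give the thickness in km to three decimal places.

0.069 km

Porosity at 2.2 km: φ = 0.61·exp(−0.552×2.2) = 0.1811
Solid-volume conservation: h(1−φ) = h₀(1−φ₀) ⇒ h = h₀·(1−φ₀)/(1−φ)
h = 0.144 × (1 − 0.61)/(1 − 0.1811) = 0.144 × 0.4762 = 0.0686 km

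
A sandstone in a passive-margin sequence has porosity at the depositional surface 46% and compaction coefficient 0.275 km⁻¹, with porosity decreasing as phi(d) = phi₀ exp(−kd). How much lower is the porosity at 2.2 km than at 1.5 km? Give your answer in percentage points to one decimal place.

phi(1.5) = 0.46·e^(−0.275×1.5) = 0.3045
phi(2.2) = 0.46·e^(−0.275×2.2) = 0.2512
Δphi = 0.3045 − 0.2512 = 0.0533

5.3 percentage points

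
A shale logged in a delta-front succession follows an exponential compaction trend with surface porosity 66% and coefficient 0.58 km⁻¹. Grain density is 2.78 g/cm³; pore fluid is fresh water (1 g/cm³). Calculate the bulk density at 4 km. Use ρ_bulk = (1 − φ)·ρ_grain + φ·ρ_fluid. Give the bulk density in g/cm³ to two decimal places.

Porosity at depth: φ = 0.66·exp(−0.58×4) = 0.66×0.0983 = 0.0649
Bulk density: ρ_b = (1−φ)ρ_g + φ·ρ_f = 0.9351×2.78 + 0.0649×1
       = 2.600 + 0.065 = 2.665 g/cm³

2.66 g/cm³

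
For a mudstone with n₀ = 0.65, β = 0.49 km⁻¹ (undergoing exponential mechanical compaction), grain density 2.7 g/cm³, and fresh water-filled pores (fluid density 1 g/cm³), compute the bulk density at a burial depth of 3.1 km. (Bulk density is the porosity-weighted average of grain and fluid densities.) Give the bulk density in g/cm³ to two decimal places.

Porosity at depth: n = 0.65·exp(−0.49×3.1) = 0.65×0.2189 = 0.1423
Bulk density: ρ_b = (1−n)ρ_g + n·ρ_f = 0.8577×2.7 + 0.1423×1
       = 2.316 + 0.142 = 2.458 g/cm³

2.46 g/cm³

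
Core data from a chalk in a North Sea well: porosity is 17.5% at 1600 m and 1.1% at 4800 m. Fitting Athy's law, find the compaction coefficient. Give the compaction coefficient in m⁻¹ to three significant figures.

Working in km (1 km = 1000 m; c in km⁻¹ = c in m⁻¹ × 1000):
Athy: n(Z) = n₀ e^(−cZ) ⇒ n₁/n₂ = e^{c(Z₂−Z₁)} ⇒ c = ln(n₁/n₂)/(Z₂−Z₁)
c = ln(0.175/0.011) / (4.8 − 1.6) = ln(15.91) / 3.2 = 2.7669 / 3.2 = 0.8647 km⁻¹

0.000865 m⁻¹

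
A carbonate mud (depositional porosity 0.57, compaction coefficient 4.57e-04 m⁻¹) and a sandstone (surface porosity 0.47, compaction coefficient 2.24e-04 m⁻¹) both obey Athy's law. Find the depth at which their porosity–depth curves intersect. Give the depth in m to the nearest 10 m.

Working in km (1 km = 1000 m; β in km⁻¹ = β in m⁻¹ × 1000):
Set phi₀ₐ e^(−βₐZ) = phi₀ᵦ e^(−βᵦZ) ⇒ ln(phi₀ₐ/phi₀ᵦ) = (βₐ − βᵦ)·Z
Z = ln(0.57/0.47) / (0.457 − 0.224) = 0.1929 / 0.233 = 0.828 km

830 m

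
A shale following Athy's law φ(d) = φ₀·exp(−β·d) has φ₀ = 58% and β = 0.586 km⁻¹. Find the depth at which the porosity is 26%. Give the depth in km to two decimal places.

1.37 km

Invert Athy's law: d = ln(φ₀/φ) / β
d = ln(0.58/0.26) / 0.586 = ln(2.231) / 0.586 = 0.8023 / 0.586 = 1.369 km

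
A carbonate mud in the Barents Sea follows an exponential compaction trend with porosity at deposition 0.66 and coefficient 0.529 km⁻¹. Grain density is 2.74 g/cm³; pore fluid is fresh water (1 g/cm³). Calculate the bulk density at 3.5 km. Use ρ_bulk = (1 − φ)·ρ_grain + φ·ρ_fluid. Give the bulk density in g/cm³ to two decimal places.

Porosity at depth: n = 0.66·exp(−0.529×3.5) = 0.66×0.1570 = 0.1036
Bulk density: ρ_b = (1−n)ρ_g + n·ρ_f = 0.8964×2.74 + 0.1036×1
       = 2.456 + 0.104 = 2.560 g/cm³

2.56 g/cm³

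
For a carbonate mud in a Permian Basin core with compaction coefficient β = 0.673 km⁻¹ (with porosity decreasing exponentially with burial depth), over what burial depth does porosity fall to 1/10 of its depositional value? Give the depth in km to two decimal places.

phi/phi₀ = 1/10 ⇒ exp(−β·d) = 1/10 ⇒ d = ln(10) / β
d = 2.3026 / 0.673 = 3.421 km

3.42 km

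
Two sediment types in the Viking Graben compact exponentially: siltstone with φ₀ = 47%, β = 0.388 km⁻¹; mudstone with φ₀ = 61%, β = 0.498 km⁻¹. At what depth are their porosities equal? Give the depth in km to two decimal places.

Set φ₀ₐ e^(−βₐd) = φ₀ᵦ e^(−βᵦd) ⇒ ln(φ₀ₐ/φ₀ᵦ) = (βₐ − βᵦ)·d
d = ln(0.47/0.61) / (0.388 − 0.498) = -0.2607 / -0.11 = 2.370 km

2.37 km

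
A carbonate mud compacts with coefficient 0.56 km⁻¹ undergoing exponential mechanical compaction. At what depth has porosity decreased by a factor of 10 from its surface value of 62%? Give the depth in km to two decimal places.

φ/φ₀ = 1/10 ⇒ exp(−β·Z) = 1/10 ⇒ Z = ln(10) / β
Z = 2.3026 / 0.56 = 4.112 km

4.11 km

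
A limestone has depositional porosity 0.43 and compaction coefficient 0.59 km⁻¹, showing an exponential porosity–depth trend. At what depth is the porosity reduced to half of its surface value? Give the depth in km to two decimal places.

n/n₀ = 1/2 ⇒ exp(−β·d) = 1/2 ⇒ d = ln(2) / β
d = 0.6931 / 0.59 = 1.175 km

1.17 km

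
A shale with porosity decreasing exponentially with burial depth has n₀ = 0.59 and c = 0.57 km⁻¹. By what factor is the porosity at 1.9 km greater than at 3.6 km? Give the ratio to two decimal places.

2.64

n(d₁)/n(d₂) = e^(−c·d₁)/e^(−c·d₂) = e^{c(d₂−d₁)}
= exp(0.57 × 1.7) = exp(0.969) = 2.6353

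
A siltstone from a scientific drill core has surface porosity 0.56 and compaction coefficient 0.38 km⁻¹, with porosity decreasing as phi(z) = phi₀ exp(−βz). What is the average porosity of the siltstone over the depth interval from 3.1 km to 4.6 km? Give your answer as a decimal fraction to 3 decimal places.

0.131

⟨phi⟩ = (1/(z₂−z₁)) ∫ phi₀ e^(−βz) dz = phi₀·(e^(−β·z₁) − e^(−β·z₂)) / (β·(z₂−z₁))
e^(−0.38×3.1) = 0.3079; e^(−0.38×4.6) = 0.1741
⟨phi⟩ = 0.56 × (0.3079 − 0.1741) / (0.38 × 1.5) = 0.56 × 0.2347 = 0.1314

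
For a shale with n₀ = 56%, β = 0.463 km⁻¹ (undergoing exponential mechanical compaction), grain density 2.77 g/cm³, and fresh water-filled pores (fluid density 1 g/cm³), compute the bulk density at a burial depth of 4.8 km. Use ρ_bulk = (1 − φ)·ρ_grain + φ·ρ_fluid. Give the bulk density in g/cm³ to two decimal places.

2.66 g/cm³

Porosity at depth: n = 0.56·exp(−0.463×4.8) = 0.56×0.1083 = 0.0607
Bulk density: ρ_b = (1−n)ρ_g + n·ρ_f = 0.9393×2.77 + 0.0607×1
       = 2.602 + 0.061 = 2.663 g/cm³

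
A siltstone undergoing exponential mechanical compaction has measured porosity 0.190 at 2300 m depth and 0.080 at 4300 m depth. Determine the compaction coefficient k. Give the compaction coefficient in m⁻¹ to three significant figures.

0.000432 m⁻¹

Working in km (1 km = 1000 m; k in km⁻¹ = k in m⁻¹ × 1000):
Athy: n(d) = n₀ e^(−kd) ⇒ n₁/n₂ = e^{k(d₂−d₁)} ⇒ k = ln(n₁/n₂)/(d₂−d₁)
k = ln(0.19/0.08) / (4.3 − 2.3) = ln(2.375) / 2 = 0.8650 / 2 = 0.4325 km⁻¹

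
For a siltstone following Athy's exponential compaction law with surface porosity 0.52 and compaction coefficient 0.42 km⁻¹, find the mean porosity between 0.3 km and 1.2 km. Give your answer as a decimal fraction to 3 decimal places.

0.382

⟨phi⟩ = (1/(z₂−z₁)) ∫ phi₀ e^(−βz) dz = phi₀·(e^(−β·z₁) − e^(−β·z₂)) / (β·(z₂−z₁))
e^(−0.42×0.3) = 0.8816; e^(−0.42×1.2) = 0.6041
⟨phi⟩ = 0.52 × (0.8816 − 0.6041) / (0.42 × 0.9) = 0.52 × 0.7341 = 0.3818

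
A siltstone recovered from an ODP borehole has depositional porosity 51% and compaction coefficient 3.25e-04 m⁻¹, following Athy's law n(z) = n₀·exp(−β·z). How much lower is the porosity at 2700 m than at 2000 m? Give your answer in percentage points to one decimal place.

Working in km (1 km = 1000 m; β in km⁻¹ = β in m⁻¹ × 1000):
n(2) = 0.51·e^(−0.325×2) = 0.2662
n(2.7) = 0.51·e^(−0.325×2.7) = 0.2121
Δn = 0.2662 − 0.2121 = 0.0542

5.4 percentage points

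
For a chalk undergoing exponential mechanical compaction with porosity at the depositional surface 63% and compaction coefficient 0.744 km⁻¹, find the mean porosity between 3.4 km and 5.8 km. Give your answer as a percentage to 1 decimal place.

⟨φ⟩ = (1/(Z₂−Z₁)) ∫ φ₀ e^(−βZ) dZ = φ₀·(e^(−β·Z₁) − e^(−β·Z₂)) / (β·(Z₂−Z₁))
e^(−0.744×3.4) = 0.0797; e^(−0.744×5.8) = 0.0134
⟨φ⟩ = 0.63 × (0.0797 − 0.0134) / (0.744 × 2.4) = 0.63 × 0.0371 = 0.0234

2.3%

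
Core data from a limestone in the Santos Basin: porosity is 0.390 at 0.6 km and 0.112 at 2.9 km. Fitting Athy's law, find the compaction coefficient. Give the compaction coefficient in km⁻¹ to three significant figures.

Athy: φ(z) = φ₀ e^(−βz) ⇒ φ₁/φ₂ = e^{β(z₂−z₁)} ⇒ β = ln(φ₁/φ₂)/(z₂−z₁)
β = ln(0.39/0.112) / (2.9 − 0.6) = ln(3.482) / 2.3 = 1.2476 / 2.3 = 0.5425 km⁻¹

0.542 km⁻¹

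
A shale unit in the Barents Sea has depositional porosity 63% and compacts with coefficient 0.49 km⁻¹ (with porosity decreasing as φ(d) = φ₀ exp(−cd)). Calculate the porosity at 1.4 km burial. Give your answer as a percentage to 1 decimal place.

31.7%

φ = φ₀·exp(−c·d) = 0.63 × exp(−0.49 × 1.4) = 0.63 × exp(−0.686)
  = 0.63 × 0.5036 = 0.3173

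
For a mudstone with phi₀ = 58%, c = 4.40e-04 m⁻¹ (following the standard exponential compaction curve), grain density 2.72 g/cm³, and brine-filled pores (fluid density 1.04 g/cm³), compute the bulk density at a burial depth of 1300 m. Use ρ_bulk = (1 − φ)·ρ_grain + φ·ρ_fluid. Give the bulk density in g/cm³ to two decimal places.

2.17 g/cm³

Working in km (1 km = 1000 m; c in km⁻¹ = c in m⁻¹ × 1000):
Porosity at depth: phi = 0.58·exp(−0.44×1.3) = 0.58×0.5644 = 0.3273
Bulk density: ρ_b = (1−phi)ρ_g + phi·ρ_f = 0.6727×2.72 + 0.3273×1.04
       = 1.830 + 0.340 = 2.170 g/cm³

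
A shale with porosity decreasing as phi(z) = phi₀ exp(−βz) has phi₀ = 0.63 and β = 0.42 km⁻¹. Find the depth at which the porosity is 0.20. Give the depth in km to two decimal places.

Invert Athy's law: z = ln(phi₀/phi) / β
z = ln(0.63/0.2) / 0.42 = ln(3.15) / 0.42 = 1.1474 / 0.42 = 2.732 km

2.73 km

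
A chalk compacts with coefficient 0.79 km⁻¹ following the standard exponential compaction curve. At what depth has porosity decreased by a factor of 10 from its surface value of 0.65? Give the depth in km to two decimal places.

φ/φ₀ = 1/10 ⇒ exp(−β·d) = 1/10 ⇒ d = ln(10) / β
d = 2.3026 / 0.79 = 2.915 km

2.91 km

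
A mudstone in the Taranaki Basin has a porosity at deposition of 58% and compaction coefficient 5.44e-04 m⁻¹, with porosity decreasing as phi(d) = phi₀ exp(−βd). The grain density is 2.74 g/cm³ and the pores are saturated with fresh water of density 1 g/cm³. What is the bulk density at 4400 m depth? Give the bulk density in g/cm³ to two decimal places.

2.65 g/cm³

Working in km (1 km = 1000 m; β in km⁻¹ = β in m⁻¹ × 1000):
Porosity at depth: phi = 0.58·exp(−0.544×4.4) = 0.58×0.0913 = 0.0530
Bulk density: ρ_b = (1−phi)ρ_g + phi·ρ_f = 0.9470×2.74 + 0.0530×1
       = 2.595 + 0.053 = 2.648 g/cm³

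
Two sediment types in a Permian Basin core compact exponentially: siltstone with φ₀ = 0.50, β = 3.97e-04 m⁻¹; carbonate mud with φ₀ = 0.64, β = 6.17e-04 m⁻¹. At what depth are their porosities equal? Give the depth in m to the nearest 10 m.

1120 m

Working in km (1 km = 1000 m; β in km⁻¹ = β in m⁻¹ × 1000):
Set φ₀ₐ e^(−βₐz) = φ₀ᵦ e^(−βᵦz) ⇒ ln(φ₀ₐ/φ₀ᵦ) = (βₐ − βᵦ)·z
z = ln(0.5/0.64) / (0.397 − 0.617) = -0.2469 / -0.22 = 1.122 km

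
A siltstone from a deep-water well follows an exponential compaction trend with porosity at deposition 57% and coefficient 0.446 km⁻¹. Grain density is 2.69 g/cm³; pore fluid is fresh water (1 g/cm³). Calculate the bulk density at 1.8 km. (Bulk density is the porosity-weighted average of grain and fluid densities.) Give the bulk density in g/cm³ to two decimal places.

Porosity at depth: φ = 0.57·exp(−0.446×1.8) = 0.57×0.4481 = 0.2554
Bulk density: ρ_b = (1−φ)ρ_g + φ·ρ_f = 0.7446×2.69 + 0.2554×1
       = 2.003 + 0.255 = 2.258 g/cm³

2.26 g/cm³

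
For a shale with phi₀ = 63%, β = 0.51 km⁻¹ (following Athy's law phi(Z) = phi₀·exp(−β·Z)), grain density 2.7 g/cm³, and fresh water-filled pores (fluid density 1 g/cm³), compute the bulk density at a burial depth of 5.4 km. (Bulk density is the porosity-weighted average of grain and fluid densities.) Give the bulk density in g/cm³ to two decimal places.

2.63 g/cm³

Porosity at depth: phi = 0.63·exp(−0.51×5.4) = 0.63×0.0637 = 0.0401
Bulk density: ρ_b = (1−phi)ρ_g + phi·ρ_f = 0.9599×2.7 + 0.0401×1
       = 2.592 + 0.040 = 2.632 g/cm³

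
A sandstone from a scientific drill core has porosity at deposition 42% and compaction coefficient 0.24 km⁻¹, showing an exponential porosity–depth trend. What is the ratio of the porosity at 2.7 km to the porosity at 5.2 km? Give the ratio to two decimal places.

1.82

phi(Z₁)/phi(Z₂) = e^(−k·Z₁)/e^(−k·Z₂) = e^{k(Z₂−Z₁)}
= exp(0.24 × 2.5) = exp(0.6) = 1.8221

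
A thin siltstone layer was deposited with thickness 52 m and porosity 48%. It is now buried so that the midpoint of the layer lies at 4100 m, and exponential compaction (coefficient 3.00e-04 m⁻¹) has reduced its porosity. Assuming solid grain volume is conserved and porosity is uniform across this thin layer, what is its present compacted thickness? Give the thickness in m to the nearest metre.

Working in km (1 km = 1000 m; β in km⁻¹ = β in m⁻¹ × 1000):
Porosity at 4.1 km: n = 0.48·exp(−0.3×4.1) = 0.1403
Solid-volume conservation: h(1−n) = h₀(1−n₀) ⇒ h = h₀·(1−n₀)/(1−n)
h = 0.052 × (1 − 0.48)/(1 − 0.1403) = 0.052 × 0.6049 = 0.0315 km

31 m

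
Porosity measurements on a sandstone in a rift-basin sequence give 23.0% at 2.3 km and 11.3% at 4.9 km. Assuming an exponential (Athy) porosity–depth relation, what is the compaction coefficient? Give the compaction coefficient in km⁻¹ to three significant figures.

Athy: φ(d) = φ₀ e^(−cd) ⇒ φ₁/φ₂ = e^{c(d₂−d₁)} ⇒ c = ln(φ₁/φ₂)/(d₂−d₁)
c = ln(0.23/0.113) / (4.9 − 2.3) = ln(2.035) / 2.6 = 0.7107 / 2.6 = 0.2733 km⁻¹

0.273 km⁻¹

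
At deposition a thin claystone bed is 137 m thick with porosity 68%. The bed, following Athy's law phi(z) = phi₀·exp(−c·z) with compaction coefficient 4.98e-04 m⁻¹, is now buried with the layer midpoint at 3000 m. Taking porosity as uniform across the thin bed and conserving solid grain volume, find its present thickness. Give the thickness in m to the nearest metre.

Working in km (1 km = 1000 m; c in km⁻¹ = c in m⁻¹ × 1000):
Porosity at 3 km: phi = 0.68·exp(−0.498×3) = 0.1526
Solid-volume conservation: h(1−phi) = h₀(1−phi₀) ⇒ h = h₀·(1−phi₀)/(1−phi)
h = 0.137 × (1 − 0.68)/(1 − 0.1526) = 0.137 × 0.3776 = 0.0517 km

52 m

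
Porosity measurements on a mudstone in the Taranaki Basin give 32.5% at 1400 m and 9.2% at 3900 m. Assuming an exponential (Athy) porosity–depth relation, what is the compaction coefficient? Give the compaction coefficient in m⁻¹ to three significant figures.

Working in km (1 km = 1000 m; k in km⁻¹ = k in m⁻¹ × 1000):
Athy: n(Z) = n₀ e^(−kZ) ⇒ n₁/n₂ = e^{k(Z₂−Z₁)} ⇒ k = ln(n₁/n₂)/(Z₂−Z₁)
k = ln(0.325/0.092) / (3.9 − 1.4) = ln(3.533) / 2.5 = 1.2620 / 2.5 = 0.5048 km⁻¹

0.000505 m⁻¹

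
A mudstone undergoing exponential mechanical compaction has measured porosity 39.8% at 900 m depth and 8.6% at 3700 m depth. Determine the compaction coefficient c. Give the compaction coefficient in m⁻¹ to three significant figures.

0.000547 m⁻¹

Working in km (1 km = 1000 m; c in km⁻¹ = c in m⁻¹ × 1000):
Athy: phi(d) = phi₀ e^(−cd) ⇒ phi₁/phi₂ = e^{c(d₂−d₁)} ⇒ c = ln(phi₁/phi₂)/(d₂−d₁)
c = ln(0.398/0.086) / (3.7 − 0.9) = ln(4.628) / 2.8 = 1.5321 / 2.8 = 0.5472 km⁻¹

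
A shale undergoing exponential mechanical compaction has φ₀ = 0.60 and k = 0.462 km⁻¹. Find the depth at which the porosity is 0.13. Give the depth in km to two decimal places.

3.31 km

Invert Athy's law: Z = ln(φ₀/φ) / k
Z = ln(0.6/0.13) / 0.462 = ln(4.615) / 0.462 = 1.5294 / 0.462 = 3.310 km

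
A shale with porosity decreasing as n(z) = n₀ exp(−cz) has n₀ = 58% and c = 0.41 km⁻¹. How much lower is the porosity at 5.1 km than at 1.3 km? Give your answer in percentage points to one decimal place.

n(1.3) = 0.58·e^(−0.41×1.3) = 0.3404
n(5.1) = 0.58·e^(−0.41×5.1) = 0.0717
Δn = 0.3404 − 0.0717 = 0.2687

26.9 percentage points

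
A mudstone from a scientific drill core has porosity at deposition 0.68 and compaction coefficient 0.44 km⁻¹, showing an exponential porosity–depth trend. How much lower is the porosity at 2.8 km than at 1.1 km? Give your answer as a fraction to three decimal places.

φ(1.1) = 0.68·e^(−0.44×1.1) = 0.4191
φ(2.8) = 0.68·e^(−0.44×2.8) = 0.1984
Δφ = 0.4191 − 0.1984 = 0.2207

0.221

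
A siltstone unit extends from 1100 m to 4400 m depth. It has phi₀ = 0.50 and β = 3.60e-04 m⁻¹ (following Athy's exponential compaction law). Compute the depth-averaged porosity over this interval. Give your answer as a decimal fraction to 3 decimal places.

0.197

Working in km (1 km = 1000 m; β in km⁻¹ = β in m⁻¹ × 1000):
⟨phi⟩ = (1/(Z₂−Z₁)) ∫ phi₀ e^(−βZ) dZ = phi₀·(e^(−β·Z₁) − e^(−β·Z₂)) / (β·(Z₂−Z₁))
e^(−0.36×1.1) = 0.6730; e^(−0.36×4.4) = 0.2052
⟨phi⟩ = 0.5 × (0.6730 − 0.2052) / (0.36 × 3.3) = 0.5 × 0.3938 = 0.1969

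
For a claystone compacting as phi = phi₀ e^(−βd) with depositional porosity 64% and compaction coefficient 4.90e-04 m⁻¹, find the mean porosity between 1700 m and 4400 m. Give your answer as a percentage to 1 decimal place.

Working in km (1 km = 1000 m; β in km⁻¹ = β in m⁻¹ × 1000):
⟨phi⟩ = (1/(d₂−d₁)) ∫ phi₀ e^(−βd) dd = phi₀·(e^(−β·d₁) − e^(−β·d₂)) / (β·(d₂−d₁))
e^(−0.49×1.7) = 0.4347; e^(−0.49×4.4) = 0.1158
⟨phi⟩ = 0.64 × (0.4347 − 0.1158) / (0.49 × 2.7) = 0.64 × 0.2411 = 0.1543

15.4%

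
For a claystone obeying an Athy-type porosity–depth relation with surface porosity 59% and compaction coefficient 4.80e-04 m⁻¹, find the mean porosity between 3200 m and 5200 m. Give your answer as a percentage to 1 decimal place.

Working in km (1 km = 1000 m; k in km⁻¹ = k in m⁻¹ × 1000):
⟨phi⟩ = (1/(z₂−z₁)) ∫ phi₀ e^(−kz) dz = phi₀·(e^(−k·z₁) − e^(−k·z₂)) / (k·(z₂−z₁))
e^(−0.48×3.2) = 0.2152; e^(−0.48×5.2) = 0.0824
⟨phi⟩ = 0.59 × (0.2152 − 0.0824) / (0.48 × 2) = 0.59 × 0.1384 = 0.0816

8.2%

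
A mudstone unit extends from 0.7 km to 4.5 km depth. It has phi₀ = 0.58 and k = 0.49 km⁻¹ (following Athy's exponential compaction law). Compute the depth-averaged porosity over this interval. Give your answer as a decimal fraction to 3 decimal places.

0.187

⟨phi⟩ = (1/(Z₂−Z₁)) ∫ phi₀ e^(−kZ) dZ = phi₀·(e^(−k·Z₁) − e^(−k·Z₂)) / (k·(Z₂−Z₁))
e^(−0.49×0.7) = 0.7096; e^(−0.49×4.5) = 0.1103
⟨phi⟩ = 0.58 × (0.7096 − 0.1103) / (0.49 × 3.8) = 0.58 × 0.3219 = 0.1867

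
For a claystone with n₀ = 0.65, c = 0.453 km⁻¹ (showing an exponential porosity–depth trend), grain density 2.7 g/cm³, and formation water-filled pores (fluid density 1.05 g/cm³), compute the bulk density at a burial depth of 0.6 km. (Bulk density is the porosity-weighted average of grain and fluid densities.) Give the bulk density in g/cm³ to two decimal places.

1.88 g/cm³

Porosity at depth: n = 0.65·exp(−0.453×0.6) = 0.65×0.7620 = 0.4953
Bulk density: ρ_b = (1−n)ρ_g + n·ρ_f = 0.5047×2.7 + 0.4953×1.05
       = 1.363 + 0.520 = 1.883 g/cm³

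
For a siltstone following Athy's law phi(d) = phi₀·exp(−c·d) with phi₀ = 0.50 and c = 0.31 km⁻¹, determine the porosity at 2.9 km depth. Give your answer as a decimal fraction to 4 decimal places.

phi = phi₀·exp(−c·d) = 0.5 × exp(−0.31 × 2.9) = 0.5 × exp(−0.899)
  = 0.5 × 0.4070 = 0.2035

0.2035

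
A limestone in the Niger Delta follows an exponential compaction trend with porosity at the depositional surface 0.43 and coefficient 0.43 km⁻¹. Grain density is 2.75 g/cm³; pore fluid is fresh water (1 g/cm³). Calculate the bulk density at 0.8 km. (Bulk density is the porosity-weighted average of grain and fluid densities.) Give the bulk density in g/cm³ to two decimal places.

Porosity at depth: phi = 0.43·exp(−0.43×0.8) = 0.43×0.7089 = 0.3048
Bulk density: ρ_b = (1−phi)ρ_g + phi·ρ_f = 0.6952×2.75 + 0.3048×1
       = 1.912 + 0.305 = 2.217 g/cm³

2.22 g/cm³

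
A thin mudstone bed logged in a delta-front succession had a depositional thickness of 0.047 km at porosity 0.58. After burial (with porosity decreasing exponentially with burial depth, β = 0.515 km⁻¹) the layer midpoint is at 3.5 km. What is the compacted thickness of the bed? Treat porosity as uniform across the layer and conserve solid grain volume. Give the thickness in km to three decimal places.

Porosity at 3.5 km: φ = 0.58·exp(−0.515×3.5) = 0.0956
Solid-volume conservation: h(1−φ) = h₀(1−φ₀) ⇒ h = h₀·(1−φ₀)/(1−φ)
h = 0.047 × (1 − 0.58)/(1 − 0.0956) = 0.047 × 0.4644 = 0.0218 km

0.022 km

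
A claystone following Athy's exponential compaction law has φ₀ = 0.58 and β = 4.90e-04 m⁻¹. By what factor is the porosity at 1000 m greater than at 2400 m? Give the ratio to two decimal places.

Working in km (1 km = 1000 m; β in km⁻¹ = β in m⁻¹ × 1000):
φ(z₁)/φ(z₂) = e^(−β·z₁)/e^(−β·z₂) = e^{β(z₂−z₁)}
= exp(0.49 × 1.4) = exp(0.686) = 1.9858

1.99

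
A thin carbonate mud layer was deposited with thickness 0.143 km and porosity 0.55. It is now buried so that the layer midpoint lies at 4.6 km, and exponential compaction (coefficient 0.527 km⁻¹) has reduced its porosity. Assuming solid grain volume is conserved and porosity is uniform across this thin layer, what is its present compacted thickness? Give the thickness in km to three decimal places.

0.068 km

Porosity at 4.6 km: n = 0.55·exp(−0.527×4.6) = 0.0487
Solid-volume conservation: h(1−n) = h₀(1−n₀) ⇒ h = h₀·(1−n₀)/(1−n)
h = 0.143 × (1 − 0.55)/(1 − 0.0487) = 0.143 × 0.4730 = 0.0676 km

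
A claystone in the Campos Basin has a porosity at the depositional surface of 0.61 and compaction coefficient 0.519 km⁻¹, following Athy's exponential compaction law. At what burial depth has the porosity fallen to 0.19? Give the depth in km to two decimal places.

2.25 km

Invert Athy's law: Z = ln(phi₀/phi) / c
Z = ln(0.61/0.19) / 0.519 = ln(3.211) / 0.519 = 1.1664 / 0.519 = 2.247 km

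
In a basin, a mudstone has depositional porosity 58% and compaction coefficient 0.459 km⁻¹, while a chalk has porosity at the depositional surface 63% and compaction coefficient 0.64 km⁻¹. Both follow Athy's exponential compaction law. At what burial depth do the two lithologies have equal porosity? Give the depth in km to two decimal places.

0.46 km

Set phi₀ₐ e^(−cₐZ) = phi₀ᵦ e^(−cᵦZ) ⇒ ln(phi₀ₐ/phi₀ᵦ) = (cₐ − cᵦ)·Z
Z = ln(0.58/0.63) / (0.459 − 0.64) = -0.0827 / -0.181 = 0.457 km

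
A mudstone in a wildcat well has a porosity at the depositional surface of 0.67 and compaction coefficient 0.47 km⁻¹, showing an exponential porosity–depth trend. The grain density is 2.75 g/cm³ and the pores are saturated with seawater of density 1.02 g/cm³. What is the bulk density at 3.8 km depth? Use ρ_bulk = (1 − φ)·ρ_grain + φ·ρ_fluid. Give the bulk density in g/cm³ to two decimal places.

Porosity at depth: n = 0.67·exp(−0.47×3.8) = 0.67×0.1676 = 0.1123
Bulk density: ρ_b = (1−n)ρ_g + n·ρ_f = 0.8877×2.75 + 0.1123×1.02
       = 2.441 + 0.115 = 2.556 g/cm³

2.56 g/cm³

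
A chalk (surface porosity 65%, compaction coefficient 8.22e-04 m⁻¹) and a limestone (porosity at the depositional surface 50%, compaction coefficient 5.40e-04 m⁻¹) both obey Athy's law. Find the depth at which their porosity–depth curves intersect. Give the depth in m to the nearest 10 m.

930 m

Working in km (1 km = 1000 m; k in km⁻¹ = k in m⁻¹ × 1000):
Set n₀ₐ e^(−kₐZ) = n₀ᵦ e^(−kᵦZ) ⇒ ln(n₀ₐ/n₀ᵦ) = (kₐ − kᵦ)·Z
Z = ln(0.65/0.5) / (0.822 − 0.54) = 0.2624 / 0.282 = 0.930 km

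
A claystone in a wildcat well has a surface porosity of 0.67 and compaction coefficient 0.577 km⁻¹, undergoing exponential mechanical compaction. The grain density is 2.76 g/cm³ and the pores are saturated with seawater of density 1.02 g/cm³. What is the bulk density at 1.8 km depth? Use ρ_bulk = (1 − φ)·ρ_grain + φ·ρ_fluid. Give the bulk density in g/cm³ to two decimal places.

2.35 g/cm³

Porosity at depth: phi = 0.67·exp(−0.577×1.8) = 0.67×0.3539 = 0.2371
Bulk density: ρ_b = (1−phi)ρ_g + phi·ρ_f = 0.7629×2.76 + 0.2371×1.02
       = 2.105 + 0.242 = 2.347 g/cm³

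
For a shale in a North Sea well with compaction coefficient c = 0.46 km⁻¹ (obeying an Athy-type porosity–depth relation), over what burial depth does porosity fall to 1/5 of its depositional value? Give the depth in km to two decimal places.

φ/φ₀ = 1/5 ⇒ exp(−c·d) = 1/5 ⇒ d = ln(5) / c
d = 1.6094 / 0.46 = 3.499 km

3.50 km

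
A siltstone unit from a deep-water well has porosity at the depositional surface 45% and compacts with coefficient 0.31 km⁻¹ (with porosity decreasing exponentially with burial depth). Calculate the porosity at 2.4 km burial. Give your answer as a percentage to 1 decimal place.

n = n₀·exp(−β·Z) = 0.45 × exp(−0.31 × 2.4) = 0.45 × exp(−0.744)
  = 0.45 × 0.4752 = 0.2138

21.4%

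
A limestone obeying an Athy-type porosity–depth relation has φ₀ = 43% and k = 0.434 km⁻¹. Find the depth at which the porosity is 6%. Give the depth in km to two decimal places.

Invert Athy's law: z = ln(φ₀/φ) / k
z = ln(0.43/0.06) / 0.434 = ln(7.167) / 0.434 = 1.9694 / 0.434 = 4.538 km

4.54 km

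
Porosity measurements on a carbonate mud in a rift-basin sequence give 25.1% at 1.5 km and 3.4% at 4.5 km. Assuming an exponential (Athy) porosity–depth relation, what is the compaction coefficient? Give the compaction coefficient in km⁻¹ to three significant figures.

Athy: φ(d) = φ₀ e^(−cd) ⇒ φ₁/φ₂ = e^{c(d₂−d₁)} ⇒ c = ln(φ₁/φ₂)/(d₂−d₁)
c = ln(0.251/0.034) / (4.5 − 1.5) = ln(7.382) / 3 = 1.9991 / 3 = 0.6664 km⁻¹

0.666 km⁻¹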